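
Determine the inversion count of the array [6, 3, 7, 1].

Finding inversions in [6, 3, 7, 1]:

(0, 1): arr[0]=6 > arr[1]=3
(0, 3): arr[0]=6 > arr[3]=1
(1, 3): arr[1]=3 > arr[3]=1
(2, 3): arr[2]=7 > arr[3]=1

Total inversions: 4

The array has 4 inversion(s): (0,1), (0,3), (1,3), (2,3). Each pair (i,j) satisfies i < j and arr[i] > arr[j].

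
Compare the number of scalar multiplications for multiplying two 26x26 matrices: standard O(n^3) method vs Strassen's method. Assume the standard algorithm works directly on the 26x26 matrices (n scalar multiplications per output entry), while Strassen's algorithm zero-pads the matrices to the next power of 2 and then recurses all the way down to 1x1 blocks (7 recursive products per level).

Matrix multiplication for 26x26 matrices:

Strassen's algorithm requires power-of-2 dimensions. Pad 26x26 to 32x32 (next power of 2).

Standard algorithm: 26^3 = 17576 multiplications
Strassen's algorithm: 7^(log2(32)) = 7^5 = 16807 multiplications
Savings: 17576 - 16807 = 769 multiplications

Standard: 17576 multiplications (26^3). Strassen: 16807 multiplications (7^5, after padding to 32x32). Strassen reduces 8 recursive multiplications to 7 at each level.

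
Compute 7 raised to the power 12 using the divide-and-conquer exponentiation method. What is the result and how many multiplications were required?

Computing 7^12 by squaring (build up from 7^1; each line after the first costs one multiplication):

7^1 = 7
7^2 = (7^1)^2 = 7^2 = 49
7^3 = 7 * 7^2 = 7 * 49 = 343
7^6 = (7^3)^2 = 343^2 = 117649
7^12 = (7^6)^2 = 117649^2 = 13841287201

Result: 13841287201
Multiplications needed: 4 (4 lines after 7^1)

7^12 = 13841287201. Using exponentiation by squaring, this requires 4 multiplications. The key idea: if the exponent is even, square the half-power; if odd, multiply by the base once.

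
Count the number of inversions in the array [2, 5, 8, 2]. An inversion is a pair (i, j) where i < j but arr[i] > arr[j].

Finding inversions in [2, 5, 8, 2]:

(1, 3): arr[1]=5 > arr[3]=2
(2, 3): arr[2]=8 > arr[3]=2

Total inversions: 2

The array has 2 inversion(s): (1,3), (2,3). Each pair (i,j) satisfies i < j and arr[i] > arr[j].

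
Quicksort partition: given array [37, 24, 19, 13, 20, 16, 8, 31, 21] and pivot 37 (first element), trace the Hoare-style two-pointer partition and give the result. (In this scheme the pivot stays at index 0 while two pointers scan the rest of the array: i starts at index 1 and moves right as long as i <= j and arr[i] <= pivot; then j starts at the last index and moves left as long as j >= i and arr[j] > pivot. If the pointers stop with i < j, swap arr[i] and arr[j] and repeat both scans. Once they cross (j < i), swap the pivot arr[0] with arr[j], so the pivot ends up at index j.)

Hoare-style two-pointer partition with pivot = 37:

Initial array: [37, 24, 19, 13, 20, 16, 8, 31, 21]

Pointers start at i = 1, j = 8.
i ends at 9, j ends at 8: the pointers have crossed (j < i), so scanning stops.

Swap pivot arr[0] with arr[8] to place pivot at position 8: [21, 24, 19, 13, 20, 16, 8, 31, 37]
Pivot position: 8

After partitioning with pivot 37, the array becomes [21, 24, 19, 13, 20, 16, 8, 31, 37]. The pivot is placed at index 8. All elements to the left of the pivot are <= 37, and all elements to the right are > 37.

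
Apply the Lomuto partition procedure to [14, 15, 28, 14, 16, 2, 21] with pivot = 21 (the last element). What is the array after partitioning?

Lomuto partition with pivot = 21:

Initial array: [14, 15, 28, 14, 16, 2, 21]

arr[0]=14 <= 21: swap with position 0, array becomes [14, 15, 28, 14, 16, 2, 21]
arr[1]=15 <= 21: swap with position 1, array becomes [14, 15, 28, 14, 16, 2, 21]
arr[2]=28 > 21: no swap
arr[3]=14 <= 21: swap with position 2, array becomes [14, 15, 14, 28, 16, 2, 21]
arr[4]=16 <= 21: swap with position 3, array becomes [14, 15, 14, 16, 28, 2, 21]
arr[5]=2 <= 21: swap with position 4, array becomes [14, 15, 14, 16, 2, 28, 21]

Place pivot at position 5: [14, 15, 14, 16, 2, 21, 28]
Pivot position: 5

After partitioning with pivot 21, the array becomes [14, 15, 14, 16, 2, 21, 28]. The pivot is placed at index 5. All elements to the left of the pivot are <= 21, and all elements to the right are > 21.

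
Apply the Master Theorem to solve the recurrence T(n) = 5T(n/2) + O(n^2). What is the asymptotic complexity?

Master Theorem for T(n) = 5T(n/2) + O(n^2):

a = 5, b = 2, c = 2
log_b(a) = log_2(5) = 2.3219

Case 1: c = 2 < log_2(5) = 2.3219
T(n) = O(n^(log_2 5))

For T(n) = 5T(n/2) + O(n^2): log_2(5) = 2.3219. This is Case 1 of the Master Theorem (c < log_b(a), work dominated by leaves), giving O(n^(log_2 5)).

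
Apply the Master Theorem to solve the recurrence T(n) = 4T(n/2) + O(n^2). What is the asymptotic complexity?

Master Theorem for T(n) = 4T(n/2) + O(n^2):

a = 4, b = 2, c = 2
log_b(a) = log_2(4) = 2.0000

Case 2: c = 2 = log_2(4) = 2.0000
T(n) = O(n^2 log n) = O(n^2 log n)

For T(n) = 4T(n/2) + O(n^2): log_2(4) = 2.0000. This is Case 2 of the Master Theorem (c = log_b(a), equal work at all levels), giving O(n^2 log n).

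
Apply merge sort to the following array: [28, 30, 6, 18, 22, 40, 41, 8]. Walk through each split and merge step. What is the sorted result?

Merge sort trace:

Split: [28, 30, 6, 18, 22, 40, 41, 8] -> [28, 30, 6, 18] and [22, 40, 41, 8]
  Split: [28, 30, 6, 18] -> [28, 30] and [6, 18]
    Split: [28, 30] -> [28] and [30]
    Merge: [28] + [30] -> [28, 30]
    Split: [6, 18] -> [6] and [18]
    Merge: [6] + [18] -> [6, 18]
  Merge: [28, 30] + [6, 18] -> [6, 18, 28, 30]
  Split: [22, 40, 41, 8] -> [22, 40] and [41, 8]
    Split: [22, 40] -> [22] and [40]
    Merge: [22] + [40] -> [22, 40]
    Split: [41, 8] -> [41] and [8]
    Merge: [41] + [8] -> [8, 41]
  Merge: [22, 40] + [8, 41] -> [8, 22, 40, 41]
Merge: [6, 18, 28, 30] + [8, 22, 40, 41] -> [6, 8, 18, 22, 28, 30, 40, 41]

Final sorted array: [6, 8, 18, 22, 28, 30, 40, 41]

The merge sort proceeds by recursively splitting the array and merging sorted halves.
After all merges, the sorted array is [6, 8, 18, 22, 28, 30, 40, 41].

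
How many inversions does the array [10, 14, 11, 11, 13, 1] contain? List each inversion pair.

Finding inversions in [10, 14, 11, 11, 13, 1]:

(0, 5): arr[0]=10 > arr[5]=1
(1, 2): arr[1]=14 > arr[2]=11
(1, 3): arr[1]=14 > arr[3]=11
(1, 4): arr[1]=14 > arr[4]=13
(1, 5): arr[1]=14 > arr[5]=1
(2, 5): arr[2]=11 > arr[5]=1
(3, 5): arr[3]=11 > arr[5]=1
(4, 5): arr[4]=13 > arr[5]=1

Total inversions: 8

The array has 8 inversion(s): (0,5), (1,2), (1,3), (1,4), (1,5), (2,5), (3,5), (4,5). Each pair (i,j) satisfies i < j and arr[i] > arr[j].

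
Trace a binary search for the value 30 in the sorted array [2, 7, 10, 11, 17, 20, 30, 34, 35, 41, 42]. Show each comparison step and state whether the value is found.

Binary search for 30 in [2, 7, 10, 11, 17, 20, 30, 34, 35, 41, 42]:

lo=0, hi=10, mid=5, arr[mid]=20 -> 20 < 30, search right half
lo=6, hi=10, mid=8, arr[mid]=35 -> 35 > 30, search left half
lo=6, hi=7, mid=6, arr[mid]=30 -> Found target at index 6!

Binary search finds 30 at index 6 after 3 comparisons. The search repeatedly halves the search space by comparing with the middle element.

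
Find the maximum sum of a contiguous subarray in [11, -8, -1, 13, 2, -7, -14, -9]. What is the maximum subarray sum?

Using Kadane's algorithm on [11, -8, -1, 13, 2, -7, -14, -9]:

Scanning through the array:
Position 1 (value -8): max_ending_here = 3, max_so_far = 11
Position 2 (value -1): max_ending_here = 2, max_so_far = 11
Position 3 (value 13): max_ending_here = 15, max_so_far = 15
Position 4 (value 2): max_ending_here = 17, max_so_far = 17
Position 5 (value -7): max_ending_here = 10, max_so_far = 17
Position 6 (value -14): max_ending_here = -4, max_so_far = 17
Position 7 (value -9): max_ending_here = -9, max_so_far = 17

Maximum subarray: [11, -8, -1, 13, 2]
Maximum sum: 17

The maximum subarray is [11, -8, -1, 13, 2] with sum 17. This subarray runs from index 0 to index 4.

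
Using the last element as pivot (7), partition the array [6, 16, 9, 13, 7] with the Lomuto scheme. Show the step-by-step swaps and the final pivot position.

Lomuto partition with pivot = 7:

Initial array: [6, 16, 9, 13, 7]

arr[0]=6 <= 7: swap with position 0, array becomes [6, 16, 9, 13, 7]
arr[1]=16 > 7: no swap
arr[2]=9 > 7: no swap
arr[3]=13 > 7: no swap

Place pivot at position 1: [6, 7, 9, 13, 16]
Pivot position: 1

After partitioning with pivot 7, the array becomes [6, 7, 9, 13, 16]. The pivot is placed at index 1. All elements to the left of the pivot are <= 7, and all elements to the right are > 7.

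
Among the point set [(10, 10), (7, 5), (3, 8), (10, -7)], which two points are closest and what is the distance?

Computing all pairwise distances among 4 points:

d((10, 10), (7, 5)) = 5.831
d((10, 10), (3, 8)) = 7.2801
d((10, 10), (10, -7)) = 17.0
d((7, 5), (3, 8)) = 5.0 <-- minimum
d((7, 5), (10, -7)) = 12.3693
d((3, 8), (10, -7)) = 16.5529

Closest pair: (7, 5) and (3, 8) with distance 5.0

The closest pair is (7, 5) and (3, 8) with Euclidean distance 5.0. For 4 points, brute-force pairwise comparison is shown above. For large n, the divide-and-conquer algorithm (sort by x, recurse on halves, check the dividing strip) achieves O(n log n).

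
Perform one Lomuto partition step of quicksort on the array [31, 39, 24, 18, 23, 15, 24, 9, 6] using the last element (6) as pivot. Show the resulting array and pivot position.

Lomuto partition with pivot = 6:

Initial array: [31, 39, 24, 18, 23, 15, 24, 9, 6]

arr[0]=31 > 6: no swap
arr[1]=39 > 6: no swap
arr[2]=24 > 6: no swap
arr[3]=18 > 6: no swap
arr[4]=23 > 6: no swap
arr[5]=15 > 6: no swap
arr[6]=24 > 6: no swap
arr[7]=9 > 6: no swap

Place pivot at position 0: [6, 39, 24, 18, 23, 15, 24, 9, 31]
Pivot position: 0

After partitioning with pivot 6, the array becomes [6, 39, 24, 18, 23, 15, 24, 9, 31]. The pivot is placed at index 0. All elements to the left of the pivot are <= 6, and all elements to the right are > 6.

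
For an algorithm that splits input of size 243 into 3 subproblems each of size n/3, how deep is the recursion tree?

For divide and conquer with division factor 3:

Problem sizes at each level:
Level 0: 243
Level 1: 81
Level 2: 27
Level 3: 9
Level 4: 3
Level 5: 1

The root is level 0 and the size-1 base case is level 5 (the tree spans levels 0 through 5, i.e. 6 levels counting the root), so the depth is the number of divisions: log_3(243) = 5

The recursion tree depth is log_3(243) = 5. At each level, the problem size is divided by 3, so it takes 5 divisions to reduce to a base case of size 1. The algorithm makes 3 recursive calls at each level.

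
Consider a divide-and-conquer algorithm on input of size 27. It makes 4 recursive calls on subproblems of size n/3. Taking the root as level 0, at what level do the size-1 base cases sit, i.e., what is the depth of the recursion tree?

For divide and conquer with division factor 3:

Problem sizes at each level:
Level 0: 27
Level 1: 9
Level 2: 3
Level 3: 1

The root is level 0 and the size-1 base case is level 3 (the tree spans levels 0 through 3, i.e. 4 levels counting the root), so the depth is the number of divisions: log_3(27) = 3

The recursion tree depth is log_3(27) = 3. At each level, the problem size is divided by 3, so it takes 3 divisions to reduce to a base case of size 1. The algorithm makes 4 recursive calls at each level.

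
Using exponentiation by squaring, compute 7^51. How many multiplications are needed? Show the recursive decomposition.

Computing 7^51 by squaring (build up from 7^1; each line after the first costs one multiplication):

7^1 = 7
7^2 = (7^1)^2 = 7^2 = 49
7^3 = 7 * 7^2 = 7 * 49 = 343
7^6 = (7^3)^2 = 343^2 = 117649
7^12 = (7^6)^2 = 117649^2 = 13841287201
7^24 = (7^12)^2 = 13841287201^2 = 191581231380566414401
7^25 = 7 * 7^24 = 7 * 191581231380566414401 = 1341068619663964900807
7^50 = (7^25)^2 = 1341068619663964900807^2 = 1798465042647412146620280340569649349251249
7^51 = 7 * 7^50 = 7 * 1798465042647412146620280340569649349251249 = 12589255298531885026341962383987545444758743

Result: 12589255298531885026341962383987545444758743
Multiplications needed: 8 (8 lines after 7^1)

7^51 = 12589255298531885026341962383987545444758743. Using exponentiation by squaring, this requires 8 multiplications. The key idea: if the exponent is even, square the half-power; if odd, multiply by the base once.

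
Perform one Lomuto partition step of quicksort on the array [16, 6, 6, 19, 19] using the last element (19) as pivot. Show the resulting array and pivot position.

Lomuto partition with pivot = 19:

Initial array: [16, 6, 6, 19, 19]

arr[0]=16 <= 19: swap with position 0, array becomes [16, 6, 6, 19, 19]
arr[1]=6 <= 19: swap with position 1, array becomes [16, 6, 6, 19, 19]
arr[2]=6 <= 19: swap with position 2, array becomes [16, 6, 6, 19, 19]
arr[3]=19 <= 19: swap with position 3, array becomes [16, 6, 6, 19, 19]

Place pivot at position 4: [16, 6, 6, 19, 19]
Pivot position: 4

After partitioning with pivot 19, the array becomes [16, 6, 6, 19, 19]. The pivot is placed at index 4. All elements to the left of the pivot are <= 19, and all elements to the right are > 19.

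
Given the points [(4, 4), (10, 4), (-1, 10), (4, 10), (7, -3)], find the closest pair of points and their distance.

Computing all pairwise distances among 5 points:

d((4, 4), (10, 4)) = 6.0
d((4, 4), (-1, 10)) = 7.8102
d((4, 4), (4, 10)) = 6.0
d((4, 4), (7, -3)) = 7.6158
d((10, 4), (-1, 10)) = 12.53
d((10, 4), (4, 10)) = 8.4853
d((10, 4), (7, -3)) = 7.6158
d((-1, 10), (4, 10)) = 5.0 <-- minimum
d((-1, 10), (7, -3)) = 15.2643
d((4, 10), (7, -3)) = 13.3417

Closest pair: (-1, 10) and (4, 10) with distance 5.0

The closest pair is (-1, 10) and (4, 10) with Euclidean distance 5.0. For 5 points, brute-force pairwise comparison is shown above. For large n, the divide-and-conquer algorithm (sort by x, recurse on halves, check the dividing strip) achieves O(n log n).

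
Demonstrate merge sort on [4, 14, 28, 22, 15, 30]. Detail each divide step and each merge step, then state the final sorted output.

Merge sort trace:

Split: [4, 14, 28, 22, 15, 30] -> [4, 14, 28] and [22, 15, 30]
  Split: [4, 14, 28] -> [4] and [14, 28]
    Split: [14, 28] -> [14] and [28]
    Merge: [14] + [28] -> [14, 28]
  Merge: [4] + [14, 28] -> [4, 14, 28]
  Split: [22, 15, 30] -> [22] and [15, 30]
    Split: [15, 30] -> [15] and [30]
    Merge: [15] + [30] -> [15, 30]
  Merge: [22] + [15, 30] -> [15, 22, 30]
Merge: [4, 14, 28] + [15, 22, 30] -> [4, 14, 15, 22, 28, 30]

Final sorted array: [4, 14, 15, 22, 28, 30]

The merge sort proceeds by recursively splitting the array and merging sorted halves.
After all merges, the sorted array is [4, 14, 15, 22, 28, 30].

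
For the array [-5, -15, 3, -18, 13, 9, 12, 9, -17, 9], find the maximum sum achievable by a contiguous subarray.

Using Kadane's algorithm on [-5, -15, 3, -18, 13, 9, 12, 9, -17, 9]:

Scanning through the array:
Position 1 (value -15): max_ending_here = -15, max_so_far = -5
Position 2 (value 3): max_ending_here = 3, max_so_far = 3
Position 3 (value -18): max_ending_here = -15, max_so_far = 3
Position 4 (value 13): max_ending_here = 13, max_so_far = 13
Position 5 (value 9): max_ending_here = 22, max_so_far = 22
Position 6 (value 12): max_ending_here = 34, max_so_far = 34
Position 7 (value 9): max_ending_here = 43, max_so_far = 43
Position 8 (value -17): max_ending_here = 26, max_so_far = 43
Position 9 (value 9): max_ending_here = 35, max_so_far = 43

Maximum subarray: [13, 9, 12, 9]
Maximum sum: 43

The maximum subarray is [13, 9, 12, 9] with sum 43. This subarray runs from index 4 to index 7.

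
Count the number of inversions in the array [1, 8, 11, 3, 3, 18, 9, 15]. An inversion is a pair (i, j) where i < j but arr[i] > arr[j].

Finding inversions in [1, 8, 11, 3, 3, 18, 9, 15]:

(1, 3): arr[1]=8 > arr[3]=3
(1, 4): arr[1]=8 > arr[4]=3
(2, 3): arr[2]=11 > arr[3]=3
(2, 4): arr[2]=11 > arr[4]=3
(2, 6): arr[2]=11 > arr[6]=9
(5, 6): arr[5]=18 > arr[6]=9
(5, 7): arr[5]=18 > arr[7]=15

Total inversions: 7

The array has 7 inversion(s): (1,3), (1,4), (2,3), (2,4), (2,6), (5,6), (5,7). Each pair (i,j) satisfies i < j and arr[i] > arr[j].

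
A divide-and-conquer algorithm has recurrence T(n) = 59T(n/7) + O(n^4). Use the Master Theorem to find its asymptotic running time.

Master Theorem for T(n) = 59T(n/7) + O(n^4):

a = 59, b = 7, c = 4
log_b(a) = log_7(59) = 2.0954

Case 3: c = 4 > log_7(59) = 2.0954
T(n) = O(n^4) = O(n^4)

For T(n) = 59T(n/7) + O(n^4): log_7(59) = 2.0954. This is Case 3 of the Master Theorem (c > log_b(a), work dominated by root), giving O(n^4).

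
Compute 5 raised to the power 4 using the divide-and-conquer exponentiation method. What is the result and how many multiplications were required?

Computing 5^4 by squaring (build up from 5^1; each line after the first costs one multiplication):

5^1 = 5
5^2 = (5^1)^2 = 5^2 = 25
5^4 = (5^2)^2 = 25^2 = 625

Result: 625
Multiplications needed: 2 (2 lines after 5^1)

5^4 = 625. Using exponentiation by squaring, this requires 2 multiplications. The key idea: if the exponent is even, square the half-power; if odd, multiply by the base once.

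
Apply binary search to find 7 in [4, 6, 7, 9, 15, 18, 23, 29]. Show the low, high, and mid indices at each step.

Binary search for 7 in [4, 6, 7, 9, 15, 18, 23, 29]:

lo=0, hi=7, mid=3, arr[mid]=9 -> 9 > 7, search left half
lo=0, hi=2, mid=1, arr[mid]=6 -> 6 < 7, search right half
lo=2, hi=2, mid=2, arr[mid]=7 -> Found target at index 2!

Binary search finds 7 at index 2 after 3 comparisons. The search repeatedly halves the search space by comparing with the middle element.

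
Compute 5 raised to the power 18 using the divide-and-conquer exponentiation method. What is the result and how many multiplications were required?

Computing 5^18 by squaring (build up from 5^1; each line after the first costs one multiplication):

5^1 = 5
5^2 = (5^1)^2 = 5^2 = 25
5^4 = (5^2)^2 = 25^2 = 625
5^8 = (5^4)^2 = 625^2 = 390625
5^9 = 5 * 5^8 = 5 * 390625 = 1953125
5^18 = (5^9)^2 = 1953125^2 = 3814697265625

Result: 3814697265625
Multiplications needed: 5 (5 lines after 5^1)

5^18 = 3814697265625. Using exponentiation by squaring, this requires 5 multiplications. The key idea: if the exponent is even, square the half-power; if odd, multiply by the base once.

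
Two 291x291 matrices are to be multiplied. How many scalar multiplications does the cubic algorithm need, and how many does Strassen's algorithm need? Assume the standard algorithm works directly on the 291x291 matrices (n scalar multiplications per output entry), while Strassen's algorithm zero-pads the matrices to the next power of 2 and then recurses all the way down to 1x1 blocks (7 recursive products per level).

Matrix multiplication for 291x291 matrices:

Strassen's algorithm requires power-of-2 dimensions. Pad 291x291 to 512x512 (next power of 2).

Standard algorithm: 291^3 = 24642171 multiplications
Strassen's algorithm: 7^(log2(512)) = 7^9 = 40353607 multiplications
Difference: 24642171 - 40353607 = -15711436 (Strassen uses MORE here due to padding overhead — for small or just-over-power-of-2 n, padding can outweigh the per-level savings)

Standard: 24642171 multiplications (291^3). Strassen: 40353607 multiplications (7^9, after padding to 512x512). Strassen reduces 8 recursive multiplications to 7 at each level.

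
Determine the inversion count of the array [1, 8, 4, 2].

Finding inversions in [1, 8, 4, 2]:

(1, 2): arr[1]=8 > arr[2]=4
(1, 3): arr[1]=8 > arr[3]=2
(2, 3): arr[2]=4 > arr[3]=2

Total inversions: 3

The array has 3 inversion(s): (1,2), (1,3), (2,3). Each pair (i,j) satisfies i < j and arr[i] > arr[j].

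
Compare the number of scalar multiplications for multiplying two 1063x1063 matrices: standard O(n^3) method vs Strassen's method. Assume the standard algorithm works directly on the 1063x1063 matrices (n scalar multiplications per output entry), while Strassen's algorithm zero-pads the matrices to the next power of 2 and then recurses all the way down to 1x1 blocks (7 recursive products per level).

Matrix multiplication for 1063x1063 matrices:

Strassen's algorithm requires power-of-2 dimensions. Pad 1063x1063 to 2048x2048 (next power of 2).

Standard algorithm: 1063^3 = 1201157047 multiplications
Strassen's algorithm: 7^(log2(2048)) = 7^11 = 1977326743 multiplications
Difference: 1201157047 - 1977326743 = -776169696 (Strassen uses MORE here due to padding overhead — for small or just-over-power-of-2 n, padding can outweigh the per-level savings)

Standard: 1201157047 multiplications (1063^3). Strassen: 1977326743 multiplications (7^11, after padding to 2048x2048). Strassen reduces 8 recursive multiplications to 7 at each level.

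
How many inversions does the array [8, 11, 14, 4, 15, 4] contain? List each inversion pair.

Finding inversions in [8, 11, 14, 4, 15, 4]:

(0, 3): arr[0]=8 > arr[3]=4
(0, 5): arr[0]=8 > arr[5]=4
(1, 3): arr[1]=11 > arr[3]=4
(1, 5): arr[1]=11 > arr[5]=4
(2, 3): arr[2]=14 > arr[3]=4
(2, 5): arr[2]=14 > arr[5]=4
(4, 5): arr[4]=15 > arr[5]=4

Total inversions: 7

The array has 7 inversion(s): (0,3), (0,5), (1,3), (1,5), (2,3), (2,5), (4,5). Each pair (i,j) satisfies i < j and arr[i] > arr[j].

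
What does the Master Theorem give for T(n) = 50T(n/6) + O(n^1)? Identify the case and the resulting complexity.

Master Theorem for T(n) = 50T(n/6) + O(n^1):

a = 50, b = 6, c = 1
log_b(a) = log_6(50) = 2.1833

Case 1: c = 1 < log_6(50) = 2.1833
T(n) = O(n^(log_6 50))

For T(n) = 50T(n/6) + O(n^1): log_6(50) = 2.1833. This is Case 1 of the Master Theorem (c < log_b(a), work dominated by leaves), giving O(n^(log_6 50)).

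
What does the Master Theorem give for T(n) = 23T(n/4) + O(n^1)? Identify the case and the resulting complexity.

Master Theorem for T(n) = 23T(n/4) + O(n^1):

a = 23, b = 4, c = 1
log_b(a) = log_4(23) = 2.2618

Case 1: c = 1 < log_4(23) = 2.2618
T(n) = O(n^(log_4 23))

For T(n) = 23T(n/4) + O(n^1): log_4(23) = 2.2618. This is Case 1 of the Master Theorem (c < log_b(a), work dominated by leaves), giving O(n^(log_4 23)).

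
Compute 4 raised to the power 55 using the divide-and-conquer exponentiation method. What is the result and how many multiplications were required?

Computing 4^55 by squaring (build up from 4^1; each line after the first costs one multiplication):

4^1 = 4
4^2 = (4^1)^2 = 4^2 = 16
4^3 = 4 * 4^2 = 4 * 16 = 64
4^6 = (4^3)^2 = 64^2 = 4096
4^12 = (4^6)^2 = 4096^2 = 16777216
4^13 = 4 * 4^12 = 4 * 16777216 = 67108864
4^26 = (4^13)^2 = 67108864^2 = 4503599627370496
4^27 = 4 * 4^26 = 4 * 4503599627370496 = 18014398509481984
4^54 = (4^27)^2 = 18014398509481984^2 = 324518553658426726783156020576256
4^55 = 4 * 4^54 = 4 * 324518553658426726783156020576256 = 1298074214633706907132624082305024

Result: 1298074214633706907132624082305024
Multiplications needed: 9 (9 lines after 4^1)

4^55 = 1298074214633706907132624082305024. Using exponentiation by squaring, this requires 9 multiplications. The key idea: if the exponent is even, square the half-power; if odd, multiply by the base once.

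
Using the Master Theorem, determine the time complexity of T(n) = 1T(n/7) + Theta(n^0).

Master Theorem for T(n) = 1T(n/7) + O(n^0):

a = 1, b = 7, c = 0
log_b(a) = log_7(1) = 0.0000

Case 2: c = 0 = log_7(1) = 0.0000
T(n) = O(n^0 log n) = O(log n)

For T(n) = 1T(n/7) + O(n^0): log_7(1) = 0.0000. This is Case 2 of the Master Theorem (c = log_b(a), equal work at all levels), giving O(log n).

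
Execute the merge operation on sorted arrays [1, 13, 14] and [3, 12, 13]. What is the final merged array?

Merging process:

Compare 1 vs 3: take 1 from left. Merged: [1]
Compare 13 vs 3: take 3 from right. Merged: [1, 3]
Compare 13 vs 12: take 12 from right. Merged: [1, 3, 12]
Compare 13 vs 13: take 13 from left. Merged: [1, 3, 12, 13]
Compare 14 vs 13: take 13 from right. Merged: [1, 3, 12, 13, 13]
Append remaining from left: [14]. Merged: [1, 3, 12, 13, 13, 14]

Final merged array: [1, 3, 12, 13, 13, 14]
Total comparisons: 5

The merged array is [1, 3, 12, 13, 13, 14], requiring 5 comparisons. The merge step runs in O(n) time where n is the total number of elements.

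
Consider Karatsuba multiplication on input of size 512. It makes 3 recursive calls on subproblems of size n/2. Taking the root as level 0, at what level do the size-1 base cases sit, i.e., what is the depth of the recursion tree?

For divide and conquer with division factor 2:

Problem sizes at each level:
Level 0: 512
Level 1: 256
Level 2: 128
Level 3: 64
Level 4: 32
Level 5: 16
Level 6: 8
Level 7: 4
Level 8: 2
Level 9: 1

The root is level 0 and the size-1 base case is level 9 (the tree spans levels 0 through 9, i.e. 10 levels counting the root), so the depth is the number of divisions: log_2(512) = 9

The recursion tree depth is log_2(512) = 9. At each level, the problem size is divided by 2, so it takes 9 divisions to reduce to a base case of size 1. The algorithm makes 3 recursive calls at each level.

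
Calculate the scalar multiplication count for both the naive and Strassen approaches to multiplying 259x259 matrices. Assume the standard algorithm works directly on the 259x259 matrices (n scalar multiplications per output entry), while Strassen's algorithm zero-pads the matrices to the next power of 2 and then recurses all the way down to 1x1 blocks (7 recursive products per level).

Matrix multiplication for 259x259 matrices:

Strassen's algorithm requires power-of-2 dimensions. Pad 259x259 to 512x512 (next power of 2).

Standard algorithm: 259^3 = 17373979 multiplications
Strassen's algorithm: 7^(log2(512)) = 7^9 = 40353607 multiplications
Difference: 17373979 - 40353607 = -22979628 (Strassen uses MORE here due to padding overhead — for small or just-over-power-of-2 n, padding can outweigh the per-level savings)

Standard: 17373979 multiplications (259^3). Strassen: 40353607 multiplications (7^9, after padding to 512x512). Strassen reduces 8 recursive multiplications to 7 at each level.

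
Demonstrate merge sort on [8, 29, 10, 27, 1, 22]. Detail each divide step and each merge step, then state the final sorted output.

Merge sort trace:

Split: [8, 29, 10, 27, 1, 22] -> [8, 29, 10] and [27, 1, 22]
  Split: [8, 29, 10] -> [8] and [29, 10]
    Split: [29, 10] -> [29] and [10]
    Merge: [29] + [10] -> [10, 29]
  Merge: [8] + [10, 29] -> [8, 10, 29]
  Split: [27, 1, 22] -> [27] and [1, 22]
    Split: [1, 22] -> [1] and [22]
    Merge: [1] + [22] -> [1, 22]
  Merge: [27] + [1, 22] -> [1, 22, 27]
Merge: [8, 10, 29] + [1, 22, 27] -> [1, 8, 10, 22, 27, 29]

Final sorted array: [1, 8, 10, 22, 27, 29]

The merge sort proceeds by recursively splitting the array and merging sorted halves.
After all merges, the sorted array is [1, 8, 10, 22, 27, 29].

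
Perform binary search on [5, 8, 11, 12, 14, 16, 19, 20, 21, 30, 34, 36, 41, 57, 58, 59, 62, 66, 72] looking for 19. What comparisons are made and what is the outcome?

Binary search for 19 in [5, 8, 11, 12, 14, 16, 19, 20, 21, 30, 34, 36, 41, 57, 58, 59, 62, 66, 72]:

lo=0, hi=18, mid=9, arr[mid]=30 -> 30 > 19, search left half
lo=0, hi=8, mid=4, arr[mid]=14 -> 14 < 19, search right half
lo=5, hi=8, mid=6, arr[mid]=19 -> Found target at index 6!

Binary search finds 19 at index 6 after 3 comparisons. The search repeatedly halves the search space by comparing with the middle element.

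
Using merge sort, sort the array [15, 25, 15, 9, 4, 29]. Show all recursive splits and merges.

Merge sort trace:

Split: [15, 25, 15, 9, 4, 29] -> [15, 25, 15] and [9, 4, 29]
  Split: [15, 25, 15] -> [15] and [25, 15]
    Split: [25, 15] -> [25] and [15]
    Merge: [25] + [15] -> [15, 25]
  Merge: [15] + [15, 25] -> [15, 15, 25]
  Split: [9, 4, 29] -> [9] and [4, 29]
    Split: [4, 29] -> [4] and [29]
    Merge: [4] + [29] -> [4, 29]
  Merge: [9] + [4, 29] -> [4, 9, 29]
Merge: [15, 15, 25] + [4, 9, 29] -> [4, 9, 15, 15, 25, 29]

Final sorted array: [4, 9, 15, 15, 25, 29]

The merge sort proceeds by recursively splitting the array and merging sorted halves.
After all merges, the sorted array is [4, 9, 15, 15, 25, 29].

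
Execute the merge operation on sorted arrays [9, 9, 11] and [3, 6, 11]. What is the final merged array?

Merging process:

Compare 9 vs 3: take 3 from right. Merged: [3]
Compare 9 vs 6: take 6 from right. Merged: [3, 6]
Compare 9 vs 11: take 9 from left. Merged: [3, 6, 9]
Compare 9 vs 11: take 9 from left. Merged: [3, 6, 9, 9]
Compare 11 vs 11: take 11 from left. Merged: [3, 6, 9, 9, 11]
Append remaining from right: [11]. Merged: [3, 6, 9, 9, 11, 11]

Final merged array: [3, 6, 9, 9, 11, 11]
Total comparisons: 5

The merged array is [3, 6, 9, 9, 11, 11], requiring 5 comparisons. The merge step runs in O(n) time where n is the total number of elements.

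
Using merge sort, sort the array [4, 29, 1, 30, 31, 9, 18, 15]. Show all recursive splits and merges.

Merge sort trace:

Split: [4, 29, 1, 30, 31, 9, 18, 15] -> [4, 29, 1, 30] and [31, 9, 18, 15]
  Split: [4, 29, 1, 30] -> [4, 29] and [1, 30]
    Split: [4, 29] -> [4] and [29]
    Merge: [4] + [29] -> [4, 29]
    Split: [1, 30] -> [1] and [30]
    Merge: [1] + [30] -> [1, 30]
  Merge: [4, 29] + [1, 30] -> [1, 4, 29, 30]
  Split: [31, 9, 18, 15] -> [31, 9] and [18, 15]
    Split: [31, 9] -> [31] and [9]
    Merge: [31] + [9] -> [9, 31]
    Split: [18, 15] -> [18] and [15]
    Merge: [18] + [15] -> [15, 18]
  Merge: [9, 31] + [15, 18] -> [9, 15, 18, 31]
Merge: [1, 4, 29, 30] + [9, 15, 18, 31] -> [1, 4, 9, 15, 18, 29, 30, 31]

Final sorted array: [1, 4, 9, 15, 18, 29, 30, 31]

The merge sort proceeds by recursively splitting the array and merging sorted halves.
After all merges, the sorted array is [1, 4, 9, 15, 18, 29, 30, 31].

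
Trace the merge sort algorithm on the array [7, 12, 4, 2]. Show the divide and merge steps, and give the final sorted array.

Merge sort trace:

Split: [7, 12, 4, 2] -> [7, 12] and [4, 2]
  Split: [7, 12] -> [7] and [12]
  Merge: [7] + [12] -> [7, 12]
  Split: [4, 2] -> [4] and [2]
  Merge: [4] + [2] -> [2, 4]
Merge: [7, 12] + [2, 4] -> [2, 4, 7, 12]

Final sorted array: [2, 4, 7, 12]

The merge sort proceeds by recursively splitting the array and merging sorted halves.
After all merges, the sorted array is [2, 4, 7, 12].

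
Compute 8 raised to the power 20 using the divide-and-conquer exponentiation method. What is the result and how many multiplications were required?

Computing 8^20 by squaring (build up from 8^1; each line after the first costs one multiplication):

8^1 = 8
8^2 = (8^1)^2 = 8^2 = 64
8^4 = (8^2)^2 = 64^2 = 4096
8^5 = 8 * 8^4 = 8 * 4096 = 32768
8^10 = (8^5)^2 = 32768^2 = 1073741824
8^20 = (8^10)^2 = 1073741824^2 = 1152921504606846976

Result: 1152921504606846976
Multiplications needed: 5 (5 lines after 8^1)

8^20 = 1152921504606846976. Using exponentiation by squaring, this requires 5 multiplications. The key idea: if the exponent is even, square the half-power; if odd, multiply by the base once.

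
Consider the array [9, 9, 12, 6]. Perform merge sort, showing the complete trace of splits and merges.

Merge sort trace:

Split: [9, 9, 12, 6] -> [9, 9] and [12, 6]
  Split: [9, 9] -> [9] and [9]
  Merge: [9] + [9] -> [9, 9]
  Split: [12, 6] -> [12] and [6]
  Merge: [12] + [6] -> [6, 12]
Merge: [9, 9] + [6, 12] -> [6, 9, 9, 12]

Final sorted array: [6, 9, 9, 12]

The merge sort proceeds by recursively splitting the array and merging sorted halves.
After all merges, the sorted array is [6, 9, 9, 12].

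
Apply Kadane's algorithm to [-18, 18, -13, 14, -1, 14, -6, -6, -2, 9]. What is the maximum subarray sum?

Using Kadane's algorithm on [-18, 18, -13, 14, -1, 14, -6, -6, -2, 9]:

Scanning through the array:
Position 1 (value 18): max_ending_here = 18, max_so_far = 18
Position 2 (value -13): max_ending_here = 5, max_so_far = 18
Position 3 (value 14): max_ending_here = 19, max_so_far = 19
Position 4 (value -1): max_ending_here = 18, max_so_far = 19
Position 5 (value 14): max_ending_here = 32, max_so_far = 32
Position 6 (value -6): max_ending_here = 26, max_so_far = 32
Position 7 (value -6): max_ending_here = 20, max_so_far = 32
Position 8 (value -2): max_ending_here = 18, max_so_far = 32
Position 9 (value 9): max_ending_here = 27, max_so_far = 32

Maximum subarray: [18, -13, 14, -1, 14]
Maximum sum: 32

The maximum subarray is [18, -13, 14, -1, 14] with sum 32. This subarray runs from index 1 to index 5.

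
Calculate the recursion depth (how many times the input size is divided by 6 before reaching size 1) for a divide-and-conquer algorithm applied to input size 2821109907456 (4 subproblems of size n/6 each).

For divide and conquer with division factor 6:

Problem sizes at each level:
Level 0: 2821109907456
Level 1: 470184984576
Level 2: 78364164096
Level 3: 13060694016
Level 4: 2176782336
Level 5: 362797056
Level 6: 60466176
Level 7: 10077696
Level 8: 1679616
Level 9: 279936
Level 10: 46656
Level 11: 7776
Level 12: 1296
Level 13: 216
Level 14: 36
Level 15: 6
Level 16: 1

The root is level 0 and the size-1 base case is level 16 (the tree spans levels 0 through 16, i.e. 17 levels counting the root), so the depth is the number of divisions: log_6(2821109907456) = 16

The recursion tree depth is log_6(2821109907456) = 16. At each level, the problem size is divided by 6, so it takes 16 divisions to reduce to a base case of size 1. The algorithm makes 4 recursive calls at each level.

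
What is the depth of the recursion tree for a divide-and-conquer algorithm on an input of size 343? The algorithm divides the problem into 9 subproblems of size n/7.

For divide and conquer with division factor 7:

Problem sizes at each level:
Level 0: 343
Level 1: 49
Level 2: 7
Level 3: 1

The root is level 0 and the size-1 base case is level 3 (the tree spans levels 0 through 3, i.e. 4 levels counting the root), so the depth is the number of divisions: log_7(343) = 3

The recursion tree depth is log_7(343) = 3. At each level, the problem size is divided by 7, so it takes 3 divisions to reduce to a base case of size 1. The algorithm makes 9 recursive calls at each level.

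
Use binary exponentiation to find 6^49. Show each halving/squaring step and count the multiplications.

Computing 6^49 by squaring (build up from 6^1; each line after the first costs one multiplication):

6^1 = 6
6^2 = (6^1)^2 = 6^2 = 36
6^3 = 6 * 6^2 = 6 * 36 = 216
6^6 = (6^3)^2 = 216^2 = 46656
6^12 = (6^6)^2 = 46656^2 = 2176782336
6^24 = (6^12)^2 = 2176782336^2 = 4738381338321616896
6^48 = (6^24)^2 = 4738381338321616896^2 = 22452257707354557240087211123792674816
6^49 = 6 * 6^48 = 6 * 22452257707354557240087211123792674816 = 134713546244127343440523266742756048896

Result: 134713546244127343440523266742756048896
Multiplications needed: 7 (7 lines after 6^1)

6^49 = 134713546244127343440523266742756048896. Using exponentiation by squaring, this requires 7 multiplications. The key idea: if the exponent is even, square the half-power; if odd, multiply by the base once.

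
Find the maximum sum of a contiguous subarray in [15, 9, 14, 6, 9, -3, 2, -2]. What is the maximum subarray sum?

Using Kadane's algorithm on [15, 9, 14, 6, 9, -3, 2, -2]:

Scanning through the array:
Position 1 (value 9): max_ending_here = 24, max_so_far = 24
Position 2 (value 14): max_ending_here = 38, max_so_far = 38
Position 3 (value 6): max_ending_here = 44, max_so_far = 44
Position 4 (value 9): max_ending_here = 53, max_so_far = 53
Position 5 (value -3): max_ending_here = 50, max_so_far = 53
Position 6 (value 2): max_ending_here = 52, max_so_far = 53
Position 7 (value -2): max_ending_here = 50, max_so_far = 53

Maximum subarray: [15, 9, 14, 6, 9]
Maximum sum: 53

The maximum subarray is [15, 9, 14, 6, 9] with sum 53. This subarray runs from index 0 to index 4.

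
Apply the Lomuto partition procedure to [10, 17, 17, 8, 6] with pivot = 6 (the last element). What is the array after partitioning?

Lomuto partition with pivot = 6:

Initial array: [10, 17, 17, 8, 6]

arr[0]=10 > 6: no swap
arr[1]=17 > 6: no swap
arr[2]=17 > 6: no swap
arr[3]=8 > 6: no swap

Place pivot at position 0: [6, 17, 17, 8, 10]
Pivot position: 0

After partitioning with pivot 6, the array becomes [6, 17, 17, 8, 10]. The pivot is placed at index 0. All elements to the left of the pivot are <= 6, and all elements to the right are > 6.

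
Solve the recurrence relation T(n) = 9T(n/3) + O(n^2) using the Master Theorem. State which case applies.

Master Theorem for T(n) = 9T(n/3) + O(n^2):

a = 9, b = 3, c = 2
log_b(a) = log_3(9) = 2.0000

Case 2: c = 2 = log_3(9) = 2.0000
T(n) = O(n^2 log n) = O(n^2 log n)

For T(n) = 9T(n/3) + O(n^2): log_3(9) = 2.0000. This is Case 2 of the Master Theorem (c = log_b(a), equal work at all levels), giving O(n^2 log n).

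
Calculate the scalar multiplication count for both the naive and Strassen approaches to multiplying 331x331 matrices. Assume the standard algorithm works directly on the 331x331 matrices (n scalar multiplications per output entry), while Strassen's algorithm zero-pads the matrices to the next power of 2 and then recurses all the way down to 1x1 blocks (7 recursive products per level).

Matrix multiplication for 331x331 matrices:

Strassen's algorithm requires power-of-2 dimensions. Pad 331x331 to 512x512 (next power of 2).

Standard algorithm: 331^3 = 36264691 multiplications
Strassen's algorithm: 7^(log2(512)) = 7^9 = 40353607 multiplications
Difference: 36264691 - 40353607 = -4088916 (Strassen uses MORE here due to padding overhead — for small or just-over-power-of-2 n, padding can outweigh the per-level savings)

Standard: 36264691 multiplications (331^3). Strassen: 40353607 multiplications (7^9, after padding to 512x512). Strassen reduces 8 recursive multiplications to 7 at each level.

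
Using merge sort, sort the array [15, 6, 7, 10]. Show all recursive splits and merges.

Merge sort trace:

Split: [15, 6, 7, 10] -> [15, 6] and [7, 10]
  Split: [15, 6] -> [15] and [6]
  Merge: [15] + [6] -> [6, 15]
  Split: [7, 10] -> [7] and [10]
  Merge: [7] + [10] -> [7, 10]
Merge: [6, 15] + [7, 10] -> [6, 7, 10, 15]

Final sorted array: [6, 7, 10, 15]

The merge sort proceeds by recursively splitting the array and merging sorted halves.
After all merges, the sorted array is [6, 7, 10, 15].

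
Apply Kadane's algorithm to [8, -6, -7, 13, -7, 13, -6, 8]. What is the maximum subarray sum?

Using Kadane's algorithm on [8, -6, -7, 13, -7, 13, -6, 8]:

Scanning through the array:
Position 1 (value -6): max_ending_here = 2, max_so_far = 8
Position 2 (value -7): max_ending_here = -5, max_so_far = 8
Position 3 (value 13): max_ending_here = 13, max_so_far = 13
Position 4 (value -7): max_ending_here = 6, max_so_far = 13
Position 5 (value 13): max_ending_here = 19, max_so_far = 19
Position 6 (value -6): max_ending_here = 13, max_so_far = 19
Position 7 (value 8): max_ending_here = 21, max_so_far = 21

Maximum subarray: [13, -7, 13, -6, 8]
Maximum sum: 21

The maximum subarray is [13, -7, 13, -6, 8] with sum 21. This subarray runs from index 3 to index 7.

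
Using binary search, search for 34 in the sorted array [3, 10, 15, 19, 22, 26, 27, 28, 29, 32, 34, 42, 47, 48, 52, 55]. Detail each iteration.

Binary search for 34 in [3, 10, 15, 19, 22, 26, 27, 28, 29, 32, 34, 42, 47, 48, 52, 55]:

lo=0, hi=15, mid=7, arr[mid]=28 -> 28 < 34, search right half
lo=8, hi=15, mid=11, arr[mid]=42 -> 42 > 34, search left half
lo=8, hi=10, mid=9, arr[mid]=32 -> 32 < 34, search right half
lo=10, hi=10, mid=10, arr[mid]=34 -> Found target at index 10!

Binary search finds 34 at index 10 after 4 comparisons. The search repeatedly halves the search space by comparing with the middle element.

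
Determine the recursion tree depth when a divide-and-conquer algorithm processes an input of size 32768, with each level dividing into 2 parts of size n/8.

For divide and conquer with division factor 8:

Problem sizes at each level:
Level 0: 32768
Level 1: 4096
Level 2: 512
Level 3: 64
Level 4: 8
Level 5: 1

The root is level 0 and the size-1 base case is level 5 (the tree spans levels 0 through 5, i.e. 6 levels counting the root), so the depth is the number of divisions: log_8(32768) = 5

The recursion tree depth is log_8(32768) = 5. At each level, the problem size is divided by 8, so it takes 5 divisions to reduce to a base case of size 1. The algorithm makes 2 recursive calls at each level.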